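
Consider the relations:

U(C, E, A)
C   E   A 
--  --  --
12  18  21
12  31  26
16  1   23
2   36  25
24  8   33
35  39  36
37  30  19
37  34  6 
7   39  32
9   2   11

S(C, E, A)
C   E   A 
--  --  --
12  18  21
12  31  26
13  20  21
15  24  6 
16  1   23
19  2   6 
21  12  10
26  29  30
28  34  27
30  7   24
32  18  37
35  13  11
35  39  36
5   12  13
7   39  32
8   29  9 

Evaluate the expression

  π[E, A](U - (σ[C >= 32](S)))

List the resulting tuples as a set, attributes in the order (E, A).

σ[C >= 32]: keep tuples satisfying C >= 32 → {(32, 18, 37), (35, 13, 11), (35, 39, 36)}
Taking the difference: {(12, 18, 21), (12, 31, 26), (16, 1, 23), (2, 36, 25), (24, 8, 33), (37, 30, 19), (37, 34, 6), (7, 39, 32), (9, 2, 11)}
π_{E, A} gives {(1, 23), (18, 21), (2, 11), (30, 19), (31, 26), (34, 6), (36, 25), (39, 32), (8, 33)}.

{(1, 23), (18, 21), (2, 11), (30, 19), (31, 26), (34, 6), (36, 25), (39, 32), (8, 33)}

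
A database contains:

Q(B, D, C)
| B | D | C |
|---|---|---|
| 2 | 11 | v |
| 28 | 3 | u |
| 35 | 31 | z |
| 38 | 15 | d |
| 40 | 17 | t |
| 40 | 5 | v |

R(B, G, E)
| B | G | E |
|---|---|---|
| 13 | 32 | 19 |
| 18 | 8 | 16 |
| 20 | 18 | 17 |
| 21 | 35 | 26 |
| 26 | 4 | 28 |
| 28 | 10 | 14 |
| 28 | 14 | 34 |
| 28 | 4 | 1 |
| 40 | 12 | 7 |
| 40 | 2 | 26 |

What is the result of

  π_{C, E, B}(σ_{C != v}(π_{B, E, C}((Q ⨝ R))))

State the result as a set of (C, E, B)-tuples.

{(t, 26, 40), (t, 7, 40), (u, 1, 28), (u, 14, 28), (u, 34, 28)}

Q ⋈ R (natural join on B): {(28, 3, u, 10, 14), (28, 3, u, 14, 34), (28, 3, u, 4, 1), (40, 17, t, 12, 7), (40, 17, t, 2, 26), (40, 5, v, 12, 7), (40, 5, v, 2, 26)}
π[B, E, C]: project onto (B, E, C) → {(28, 1, u), (28, 14, u), (28, 34, u), (40, 26, t), (40, 26, v), (40, 7, t), (40, 7, v)}
Selection C != v: {(28, 1, u), (28, 14, u), (28, 34, u), (40, 26, t), (40, 7, t)}
π[C, E, B]: project onto (C, E, B) → {(t, 26, 40), (t, 7, 40), (u, 1, 28), (u, 14, 28), (u, 34, 28)}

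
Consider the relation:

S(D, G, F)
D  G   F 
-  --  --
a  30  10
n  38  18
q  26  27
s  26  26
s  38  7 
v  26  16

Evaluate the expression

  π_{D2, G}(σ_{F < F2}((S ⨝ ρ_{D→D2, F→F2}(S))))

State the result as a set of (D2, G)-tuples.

ρ[D→D2, F→F2]: schema becomes (D2, G, F2); tuples unchanged.
S ⋈ ρ_{D→D2, F→F2}(S) (natural join on G): {(a, 30, 10, a, 10), (n, 38, 18, n, 18), (n, 38, 18, s, 7), (q, 26, 27, q, 27), (q, 26, 27, s, 26), (q, 26, 27, v, 16), (s, 26, 26, q, 27), (s, 26, 26, s, 26), (s, 26, 26, v, 16), (s, 38, 7, n, 18), (s, 38, 7, s, 7), (v, 26, 16, q, 27), (v, 26, 16, s, 26), (v, 26, 16, v, 16)}
σ[F < F2]: keep tuples satisfying F < F2 → {(s, 26, 26, q, 27), (s, 38, 7, n, 18), (v, 26, 16, q, 27), (v, 26, 16, s, 26)}
Keep only column(s) D2, G (1 duplicate(s) eliminated): {(n, 38), (q, 26), (s, 26)}

{(n, 38), (q, 26), (s, 26)}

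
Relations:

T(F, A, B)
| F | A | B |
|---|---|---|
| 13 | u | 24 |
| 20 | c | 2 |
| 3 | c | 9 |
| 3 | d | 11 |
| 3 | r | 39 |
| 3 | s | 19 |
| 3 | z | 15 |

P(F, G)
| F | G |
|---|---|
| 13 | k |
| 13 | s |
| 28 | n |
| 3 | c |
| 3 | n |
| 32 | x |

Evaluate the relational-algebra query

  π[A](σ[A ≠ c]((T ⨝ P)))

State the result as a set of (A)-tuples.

{d, r, s, u, z}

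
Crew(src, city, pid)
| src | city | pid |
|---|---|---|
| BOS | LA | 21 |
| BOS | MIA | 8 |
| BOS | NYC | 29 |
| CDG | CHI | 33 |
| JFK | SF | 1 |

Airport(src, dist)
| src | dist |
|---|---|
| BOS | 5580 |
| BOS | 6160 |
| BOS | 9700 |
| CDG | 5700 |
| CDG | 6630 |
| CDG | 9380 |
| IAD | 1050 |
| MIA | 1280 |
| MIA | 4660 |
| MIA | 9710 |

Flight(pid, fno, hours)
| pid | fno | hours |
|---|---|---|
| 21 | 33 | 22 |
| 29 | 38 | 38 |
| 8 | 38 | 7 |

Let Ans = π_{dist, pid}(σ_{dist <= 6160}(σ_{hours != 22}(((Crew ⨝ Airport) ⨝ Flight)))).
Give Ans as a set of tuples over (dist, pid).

Crew ⋈ Airport (natural join on src): {(BOS, LA, 21, 5580), (BOS, LA, 21, 6160), (BOS, LA, 21, 9700), (BOS, MIA, 8, 5580), (BOS, MIA, 8, 6160), (BOS, MIA, 8, 9700), (BOS, NYC, 29, 5580), (BOS, NYC, 29, 6160), (BOS, NYC, 29, 9700), (CDG, CHI, 33, 5700), (CDG, CHI, 33, 6630), (CDG, CHI, 33, 9380)}
(Crew ⨝ Airport) ⋈ Flight (natural join on pid): {(BOS, LA, 21, 5580, 33, 22), (BOS, LA, 21, 6160, 33, 22), (BOS, LA, 21, 9700, 33, 22), (BOS, MIA, 8, 5580, 38, 7), (BOS, MIA, 8, 6160, 38, 7), (BOS, MIA, 8, 9700, 38, 7), (BOS, NYC, 29, 5580, 38, 38), (BOS, NYC, 29, 6160, 38, 38), (BOS, NYC, 29, 9700, 38, 38)}
Filtering on hours != 22 leaves {(BOS, MIA, 8, 5580, 38, 7), (BOS, MIA, 8, 6160, 38, 7), (BOS, MIA, 8, 9700, 38, 7), (BOS, NYC, 29, 5580, 38, 38), (BOS, NYC, 29, 6160, 38, 38), (BOS, NYC, 29, 9700, 38, 38)}.
Filtering on dist <= 6160 leaves {(BOS, MIA, 8, 5580, 38, 7), (BOS, MIA, 8, 6160, 38, 7), (BOS, NYC, 29, 5580, 38, 38), (BOS, NYC, 29, 6160, 38, 38)}.
π_{dist, pid} gives {(5580, 29), (5580, 8), (6160, 29), (6160, 8)}.

{(5580, 29), (5580, 8), (6160, 29), (6160, 8)}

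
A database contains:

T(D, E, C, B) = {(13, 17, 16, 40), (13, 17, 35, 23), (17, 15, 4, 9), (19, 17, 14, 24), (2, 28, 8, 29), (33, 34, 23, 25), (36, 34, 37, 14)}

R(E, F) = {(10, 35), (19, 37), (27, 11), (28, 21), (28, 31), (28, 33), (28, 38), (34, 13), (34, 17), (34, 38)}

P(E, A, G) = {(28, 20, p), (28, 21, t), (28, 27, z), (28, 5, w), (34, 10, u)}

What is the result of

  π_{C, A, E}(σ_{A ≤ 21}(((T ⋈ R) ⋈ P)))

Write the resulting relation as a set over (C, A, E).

{(23, 10, 34), (37, 10, 34), (8, 20, 28), (8, 21, 28), (8, 5, 28)}

T ⋈ R (natural join on E): {(2, 28, 8, 29, 21), (2, 28, 8, 29, 31), (2, 28, 8, 29, 33), (2, 28, 8, 29, 38), (33, 34, 23, 25, 13), (33, 34, 23, 25, 17), (33, 34, 23, 25, 38), (36, 34, 37, 14, 13), (36, 34, 37, 14, 17), (36, 34, 37, 14, 38)}
(T ⋈ R) ⋈ P (natural join on E): {(2, 28, 8, 29, 21, 20, p), (2, 28, 8, 29, 21, 21, t), (2, 28, 8, 29, 21, 27, z), (2, 28, 8, 29, 21, 5, w), (2, 28, 8, 29, 31, 20, p), (2, 28, 8, 29, 31, 21, t), (2, 28, 8, 29, 31, 27, z), (2, 28, 8, 29, 31, 5, w), (2, 28, 8, 29, 33, 20, p), (2, 28, 8, 29, 33, 21, t), (2, 28, 8, 29, 33, 27, z), (2, 28, 8, 29, 33, 5, w), (2, 28, 8, 29, 38, 20, p), (2, 28, 8, 29, 38, 21, t), (2, 28, 8, 29, 38, 27, z), (2, 28, 8, 29, 38, 5, w), (33, 34, 23, 25, 13, 10, u), (33, 34, 23, 25, 17, 10, u), (33, 34, 23, 25, 38, 10, u), (36, 34, 37, 14, 13, 10, u), (36, 34, 37, 14, 17, 10, u), (36, 34, 37, 14, 38, 10, u)}
Selection A ≤ 21: {(2, 28, 8, 29, 21, 20, p), (2, 28, 8, 29, 21, 21, t), (2, 28, 8, 29, 21, 5, w), (2, 28, 8, 29, 31, 20, p), (2, 28, 8, 29, 31, 21, t), (2, 28, 8, 29, 31, 5, w), (2, 28, 8, 29, 33, 20, p), (2, 28, 8, 29, 33, 21, t), (2, 28, 8, 29, 33, 5, w), (2, 28, 8, 29, 38, 20, p), (2, 28, 8, 29, 38, 21, t), (2, 28, 8, 29, 38, 5, w), (33, 34, 23, 25, 13, 10, u), (33, 34, 23, 25, 17, 10, u), (33, 34, 23, 25, 38, 10, u), (36, 34, 37, 14, 13, 10, u), (36, 34, 37, 14, 17, 10, u), (36, 34, 37, 14, 38, 10, u)}
Projecting to C, A, E (13 duplicate(s) eliminated): {(23, 10, 34), (37, 10, 34), (8, 20, 28), (8, 21, 28), (8, 5, 28)}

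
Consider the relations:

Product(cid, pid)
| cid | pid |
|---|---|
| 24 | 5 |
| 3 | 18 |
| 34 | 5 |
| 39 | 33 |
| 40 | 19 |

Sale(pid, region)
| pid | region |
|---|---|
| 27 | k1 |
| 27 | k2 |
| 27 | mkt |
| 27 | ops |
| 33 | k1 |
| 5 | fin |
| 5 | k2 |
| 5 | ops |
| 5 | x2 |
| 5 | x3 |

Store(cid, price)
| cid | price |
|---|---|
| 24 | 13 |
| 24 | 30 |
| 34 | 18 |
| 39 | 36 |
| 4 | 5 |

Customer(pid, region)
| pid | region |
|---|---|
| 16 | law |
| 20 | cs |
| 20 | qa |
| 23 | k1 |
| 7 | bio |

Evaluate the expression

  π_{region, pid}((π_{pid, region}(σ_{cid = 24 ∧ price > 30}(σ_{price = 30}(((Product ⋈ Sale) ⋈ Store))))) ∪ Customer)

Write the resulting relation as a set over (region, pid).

Natural join on pid: {(24, 5, fin), (24, 5, k2), (24, 5, ops), (24, 5, x2), (24, 5, x3), (34, 5, fin), (34, 5, k2), (34, 5, ops), (34, 5, x2), (34, 5, x3), (39, 33, k1)}
Natural join on cid: {(24, 5, fin, 13), (24, 5, fin, 30), (24, 5, k2, 13), (24, 5, k2, 30), (24, 5, ops, 13), (24, 5, ops, 30), (24, 5, x2, 13), (24, 5, x2, 30), (24, 5, x3, 13), (24, 5, x3, 30), (34, 5, fin, 18), (34, 5, k2, 18), (34, 5, ops, 18), (34, 5, x2, 18), (34, 5, x3, 18), (39, 33, k1, 36)}
Filtering on price = 30 leaves {(24, 5, fin, 30), (24, 5, k2, 30), (24, 5, ops, 30), (24, 5, x2, 30), (24, 5, x3, 30)}.
Filtering on cid = 24 ∧ price > 30 leaves {}.
Keep only column(s) pid, region: {}
Union: {} with {(16, law), (20, cs), (20, qa), (23, k1), (7, bio)} → {(16, law), (20, cs), (20, qa), (23, k1), (7, bio)}
Keep only column(s) region, pid: {(bio, 7), (cs, 20), (k1, 23), (law, 16), (qa, 20)}

{(bio, 7), (cs, 20), (k1, 23), (law, 16), (qa, 20)}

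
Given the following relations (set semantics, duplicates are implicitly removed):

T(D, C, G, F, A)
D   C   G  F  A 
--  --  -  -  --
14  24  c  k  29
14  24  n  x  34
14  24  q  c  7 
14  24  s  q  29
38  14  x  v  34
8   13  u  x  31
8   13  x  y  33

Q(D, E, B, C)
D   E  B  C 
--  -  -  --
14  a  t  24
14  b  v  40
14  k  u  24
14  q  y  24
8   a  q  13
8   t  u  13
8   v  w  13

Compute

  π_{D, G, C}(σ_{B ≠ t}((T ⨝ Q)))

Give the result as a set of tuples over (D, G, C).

Natural join on D, C: {(14, 24, c, k, 29, a, t), (14, 24, c, k, 29, k, u), (14, 24, c, k, 29, q, y), (14, 24, n, x, 34, a, t), (14, 24, n, x, 34, k, u), (14, 24, n, x, 34, q, y), (14, 24, q, c, 7, a, t), (14, 24, q, c, 7, k, u), (14, 24, q, c, 7, q, y), (14, 24, s, q, 29, a, t), (14, 24, s, q, 29, k, u), (14, 24, s, q, 29, q, y), (8, 13, u, x, 31, a, q), (8, 13, u, x, 31, t, u), (8, 13, u, x, 31, v, w), (8, 13, x, y, 33, a, q), (8, 13, x, y, 33, t, u), (8, 13, x, y, 33, v, w)}
Apply σ_{B ≠ t}; surviving tuples: {(14, 24, c, k, 29, k, u), (14, 24, c, k, 29, q, y), (14, 24, n, x, 34, k, u), (14, 24, n, x, 34, q, y), (14, 24, q, c, 7, k, u), (14, 24, q, c, 7, q, y), (14, 24, s, q, 29, k, u), (14, 24, s, q, 29, q, y), (8, 13, u, x, 31, a, q), (8, 13, u, x, 31, t, u), (8, 13, u, x, 31, v, w), (8, 13, x, y, 33, a, q), (8, 13, x, y, 33, t, u), (8, 13, x, y, 33, v, w)}
π[D, G, C]: project onto (D, G, C) (8 duplicate(s) eliminated) → {(14, c, 24), (14, n, 24), (14, q, 24), (14, s, 24), (8, u, 13), (8, x, 13)}

{(14, c, 24), (14, n, 24), (14, q, 24), (14, s, 24), (8, u, 13), (8, x, 13)}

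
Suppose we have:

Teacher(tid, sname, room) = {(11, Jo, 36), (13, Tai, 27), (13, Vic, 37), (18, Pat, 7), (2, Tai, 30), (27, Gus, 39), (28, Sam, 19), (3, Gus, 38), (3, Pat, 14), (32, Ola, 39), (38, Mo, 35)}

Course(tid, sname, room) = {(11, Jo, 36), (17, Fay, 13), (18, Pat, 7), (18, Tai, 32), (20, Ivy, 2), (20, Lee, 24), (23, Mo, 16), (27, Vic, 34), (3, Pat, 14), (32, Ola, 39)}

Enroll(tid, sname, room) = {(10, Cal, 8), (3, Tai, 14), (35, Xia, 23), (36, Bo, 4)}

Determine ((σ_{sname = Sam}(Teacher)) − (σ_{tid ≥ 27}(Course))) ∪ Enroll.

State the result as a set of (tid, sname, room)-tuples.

Selection sname = Sam: {(28, Sam, 19)}
Selection tid ≥ 27: {(27, Vic, 34), (32, Ola, 39)}
Set difference of the two operands is {(28, Sam, 19)}.
Set union of the two operands is {(10, Cal, 8), (28, Sam, 19), (3, Tai, 14), (35, Xia, 23), (36, Bo, 4)}.

{(10, Cal, 8), (28, Sam, 19), (3, Tai, 14), (35, Xia, 23), (36, Bo, 4)}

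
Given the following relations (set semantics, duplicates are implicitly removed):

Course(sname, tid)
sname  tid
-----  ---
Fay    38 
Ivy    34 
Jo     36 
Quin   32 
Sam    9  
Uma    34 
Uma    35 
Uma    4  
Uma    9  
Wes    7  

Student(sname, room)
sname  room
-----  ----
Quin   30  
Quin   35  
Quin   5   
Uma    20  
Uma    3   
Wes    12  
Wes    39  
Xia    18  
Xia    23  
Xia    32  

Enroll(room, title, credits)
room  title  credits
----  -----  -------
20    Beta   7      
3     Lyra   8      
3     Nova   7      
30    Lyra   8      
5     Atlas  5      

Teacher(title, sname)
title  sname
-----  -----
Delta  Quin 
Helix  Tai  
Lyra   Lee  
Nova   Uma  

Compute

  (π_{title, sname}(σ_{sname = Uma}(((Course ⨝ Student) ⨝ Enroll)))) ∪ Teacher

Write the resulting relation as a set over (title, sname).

Joining Course and Student on sname yields {(Quin, 32, 30), (Quin, 32, 35), (Quin, 32, 5), (Uma, 34, 20), (Uma, 34, 3), (Uma, 35, 20), (Uma, 35, 3), (Uma, 4, 20), (Uma, 4, 3), (Uma, 9, 20), (Uma, 9, 3), (Wes, 7, 12), (Wes, 7, 39)}.
Joining (Course ⨝ Student) and Enroll on room yields {(Quin, 32, 30, Lyra, 8), (Quin, 32, 5, Atlas, 5), (Uma, 34, 20, Beta, 7), (Uma, 34, 3, Lyra, 8), (Uma, 34, 3, Nova, 7), (Uma, 35, 20, Beta, 7), (Uma, 35, 3, Lyra, 8), (Uma, 35, 3, Nova, 7), (Uma, 4, 20, Beta, 7), (Uma, 4, 3, Lyra, 8), (Uma, 4, 3, Nova, 7), (Uma, 9, 20, Beta, 7), (Uma, 9, 3, Lyra, 8), (Uma, 9, 3, Nova, 7)}.
Selection sname = Uma: {(Uma, 34, 20, Beta, 7), (Uma, 34, 3, Lyra, 8), (Uma, 34, 3, Nova, 7), (Uma, 35, 20, Beta, 7), (Uma, 35, 3, Lyra, 8), (Uma, 35, 3, Nova, 7), (Uma, 4, 20, Beta, 7), (Uma, 4, 3, Lyra, 8), (Uma, 4, 3, Nova, 7), (Uma, 9, 20, Beta, 7), (Uma, 9, 3, Lyra, 8), (Uma, 9, 3, Nova, 7)}
Keep only column(s) title, sname (9 duplicate(s) eliminated): {(Beta, Uma), (Lyra, Uma), (Nova, Uma)}
Set union of the two operands is {(Beta, Uma), (Delta, Quin), (Helix, Tai), (Lyra, Lee), (Lyra, Uma), (Nova, Uma)}.

{(Beta, Uma), (Delta, Quin), (Helix, Tai), (Lyra, Lee), (Lyra, Uma), (Nova, Uma)}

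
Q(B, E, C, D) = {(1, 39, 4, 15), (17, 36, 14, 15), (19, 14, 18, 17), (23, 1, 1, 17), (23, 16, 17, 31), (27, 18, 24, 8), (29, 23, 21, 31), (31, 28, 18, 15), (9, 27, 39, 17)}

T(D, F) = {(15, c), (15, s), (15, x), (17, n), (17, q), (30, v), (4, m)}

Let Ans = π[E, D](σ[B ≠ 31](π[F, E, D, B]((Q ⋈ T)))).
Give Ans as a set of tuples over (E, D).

{(1, 17), (14, 17), (27, 17), (36, 15), (39, 15)}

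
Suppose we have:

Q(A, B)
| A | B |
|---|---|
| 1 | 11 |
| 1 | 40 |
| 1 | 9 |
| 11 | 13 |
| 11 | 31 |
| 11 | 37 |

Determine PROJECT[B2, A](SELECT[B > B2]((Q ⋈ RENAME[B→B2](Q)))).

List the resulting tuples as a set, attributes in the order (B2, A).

{(11, 1), (13, 11), (31, 11), (9, 1)}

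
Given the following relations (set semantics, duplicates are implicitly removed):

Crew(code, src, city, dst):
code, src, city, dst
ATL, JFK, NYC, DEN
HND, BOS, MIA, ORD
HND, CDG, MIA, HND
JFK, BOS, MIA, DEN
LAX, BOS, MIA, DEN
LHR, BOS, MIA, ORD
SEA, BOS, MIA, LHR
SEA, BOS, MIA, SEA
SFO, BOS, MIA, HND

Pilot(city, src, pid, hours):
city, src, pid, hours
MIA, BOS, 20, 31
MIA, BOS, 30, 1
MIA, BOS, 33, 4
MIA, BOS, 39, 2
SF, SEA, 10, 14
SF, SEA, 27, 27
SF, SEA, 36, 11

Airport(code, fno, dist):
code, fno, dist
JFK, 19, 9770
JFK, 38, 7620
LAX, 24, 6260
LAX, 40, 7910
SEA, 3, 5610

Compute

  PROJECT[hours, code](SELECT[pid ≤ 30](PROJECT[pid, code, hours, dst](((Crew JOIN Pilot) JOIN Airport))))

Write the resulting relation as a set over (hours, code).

{(1, JFK), (1, LAX), (1, SEA), (31, JFK), (31, LAX), (31, SEA)}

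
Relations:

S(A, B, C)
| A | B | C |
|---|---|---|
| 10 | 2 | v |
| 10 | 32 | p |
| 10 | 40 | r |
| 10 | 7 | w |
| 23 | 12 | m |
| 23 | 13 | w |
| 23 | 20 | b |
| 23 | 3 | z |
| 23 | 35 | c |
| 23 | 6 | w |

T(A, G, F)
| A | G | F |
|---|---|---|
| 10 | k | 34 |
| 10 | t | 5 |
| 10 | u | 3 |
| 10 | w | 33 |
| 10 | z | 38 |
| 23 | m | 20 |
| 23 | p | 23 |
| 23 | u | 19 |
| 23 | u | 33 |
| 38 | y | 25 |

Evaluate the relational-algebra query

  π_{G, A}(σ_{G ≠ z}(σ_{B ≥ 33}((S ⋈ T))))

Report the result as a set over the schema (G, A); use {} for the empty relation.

{(k, 10), (m, 23), (p, 23), (t, 10), (u, 10), (u, 23), (w, 10)}

Joining S and T on A yields {(10, 2, v, k, 34), (10, 2, v, t, 5), (10, 2, v, u, 3), (10, 2, v, w, 33), (10, 2, v, z, 38), (10, 32, p, k, 34), (10, 32, p, t, 5), (10, 32, p, u, 3), (10, 32, p, w, 33), (10, 32, p, z, 38), (10, 40, r, k, 34), (10, 40, r, t, 5), (10, 40, r, u, 3), (10, 40, r, w, 33), (10, 40, r, z, 38), (10, 7, w, k, 34), (10, 7, w, t, 5), (10, 7, w, u, 3), (10, 7, w, w, 33), (10, 7, w, z, 38), (23, 12, m, m, 20), (23, 12, m, p, 23), (23, 12, m, u, 19), (23, 12, m, u, 33), (23, 13, w, m, 20), (23, 13, w, p, 23), (23, 13, w, u, 19), (23, 13, w, u, 33), (23, 20, b, m, 20), (23, 20, b, p, 23), (23, 20, b, u, 19), (23, 20, b, u, 33), (23, 3, z, m, 20), (23, 3, z, p, 23), (23, 3, z, u, 19), (23, 3, z, u, 33), (23, 35, c, m, 20), (23, 35, c, p, 23), (23, 35, c, u, 19), (23, 35, c, u, 33), (23, 6, w, m, 20), (23, 6, w, p, 23), (23, 6, w, u, 19), (23, 6, w, u, 33)}.
σ[B ≥ 33]: keep tuples satisfying B ≥ 33 → {(10, 40, r, k, 34), (10, 40, r, t, 5), (10, 40, r, u, 3), (10, 40, r, w, 33), (10, 40, r, z, 38), (23, 35, c, m, 20), (23, 35, c, p, 23), (23, 35, c, u, 19), (23, 35, c, u, 33)}
σ[G ≠ z]: keep tuples satisfying G ≠ z → {(10, 40, r, k, 34), (10, 40, r, t, 5), (10, 40, r, u, 3), (10, 40, r, w, 33), (23, 35, c, m, 20), (23, 35, c, p, 23), (23, 35, c, u, 19), (23, 35, c, u, 33)}
Keep only column(s) G, A (1 duplicate(s) eliminated): {(k, 10), (m, 23), (p, 23), (t, 10), (u, 10), (u, 23), (w, 10)}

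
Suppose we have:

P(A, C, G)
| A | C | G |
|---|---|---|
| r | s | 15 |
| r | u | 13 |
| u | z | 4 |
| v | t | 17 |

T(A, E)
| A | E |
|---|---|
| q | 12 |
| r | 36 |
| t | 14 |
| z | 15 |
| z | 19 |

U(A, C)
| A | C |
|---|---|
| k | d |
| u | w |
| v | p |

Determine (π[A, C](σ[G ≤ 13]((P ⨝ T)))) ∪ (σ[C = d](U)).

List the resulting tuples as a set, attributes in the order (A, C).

{(k, d), (r, u)}

Joining P and T on A yields {(r, s, 15, 36), (r, u, 13, 36)}.
Selection G ≤ 13: {(r, u, 13, 36)}
π_{A, C} gives {(r, u)}.
Selection C = d: {(k, d)}
Union: {(r, u)} with {(k, d)} → {(k, d), (r, u)}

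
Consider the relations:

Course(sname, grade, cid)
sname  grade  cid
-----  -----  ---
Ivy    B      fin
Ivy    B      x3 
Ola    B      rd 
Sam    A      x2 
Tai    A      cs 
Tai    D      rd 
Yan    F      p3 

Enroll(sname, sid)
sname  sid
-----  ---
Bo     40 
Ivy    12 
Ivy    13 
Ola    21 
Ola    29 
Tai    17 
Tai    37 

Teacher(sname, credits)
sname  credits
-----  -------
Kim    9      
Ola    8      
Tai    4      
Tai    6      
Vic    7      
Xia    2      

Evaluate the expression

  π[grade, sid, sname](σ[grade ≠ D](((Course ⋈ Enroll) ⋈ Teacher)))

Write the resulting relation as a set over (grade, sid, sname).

Joining Course and Enroll on sname yields {(Ivy, B, fin, 12), (Ivy, B, fin, 13), (Ivy, B, x3, 12), (Ivy, B, x3, 13), (Ola, B, rd, 21), (Ola, B, rd, 29), (Tai, A, cs, 17), (Tai, A, cs, 37), (Tai, D, rd, 17), (Tai, D, rd, 37)}.
Joining (Course ⋈ Enroll) and Teacher on sname yields {(Ola, B, rd, 21, 8), (Ola, B, rd, 29, 8), (Tai, A, cs, 17, 4), (Tai, A, cs, 17, 6), (Tai, A, cs, 37, 4), (Tai, A, cs, 37, 6), (Tai, D, rd, 17, 4), (Tai, D, rd, 17, 6), (Tai, D, rd, 37, 4), (Tai, D, rd, 37, 6)}.
Apply σ_{grade ≠ D}; surviving tuples: {(Ola, B, rd, 21, 8), (Ola, B, rd, 29, 8), (Tai, A, cs, 17, 4), (Tai, A, cs, 17, 6), (Tai, A, cs, 37, 4), (Tai, A, cs, 37, 6)}
π[grade, sid, sname]: project onto (grade, sid, sname) (2 duplicate(s) eliminated) → {(A, 17, Tai), (A, 37, Tai), (B, 21, Ola), (B, 29, Ola)}

{(A, 17, Tai), (A, 37, Tai), (B, 21, Ola), (B, 29, Ola)}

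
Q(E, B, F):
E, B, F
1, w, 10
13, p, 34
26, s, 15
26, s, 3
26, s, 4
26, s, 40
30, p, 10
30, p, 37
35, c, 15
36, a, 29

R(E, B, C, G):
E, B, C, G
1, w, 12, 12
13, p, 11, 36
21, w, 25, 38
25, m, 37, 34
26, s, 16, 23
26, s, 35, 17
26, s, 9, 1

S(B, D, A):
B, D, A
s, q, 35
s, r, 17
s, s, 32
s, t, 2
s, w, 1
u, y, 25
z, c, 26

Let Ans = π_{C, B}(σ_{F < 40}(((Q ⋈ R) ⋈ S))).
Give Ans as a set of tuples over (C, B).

{(16, s), (35, s), (9, s)}

Q ⋈ R (natural join on E, B): {(1, w, 10, 12, 12), (13, p, 34, 11, 36), (26, s, 15, 16, 23), (26, s, 15, 35, 17), (26, s, 15, 9, 1), (26, s, 3, 16, 23), (26, s, 3, 35, 17), (26, s, 3, 9, 1), (26, s, 4, 16, 23), (26, s, 4, 35, 17), (26, s, 4, 9, 1), (26, s, 40, 16, 23), (26, s, 40, 35, 17), (26, s, 40, 9, 1)}
(Q ⋈ R) ⋈ S (natural join on B): {(26, s, 15, 16, 23, q, 35), (26, s, 15, 16, 23, r, 17), (26, s, 15, 16, 23, s, 32), (26, s, 15, 16, 23, t, 2), (26, s, 15, 16, 23, w, 1), (26, s, 15, 35, 17, q, 35), (26, s, 15, 35, 17, r, 17), (26, s, 15, 35, 17, s, 32), (26, s, 15, 35, 17, t, 2), (26, s, 15, 35, 17, w, 1), (26, s, 15, 9, 1, q, 35), (26, s, 15, 9, 1, r, 17), (26, s, 15, 9, 1, s, 32), (26, s, 15, 9, 1, t, 2), (26, s, 15, 9, 1, w, 1), (26, s, 3, 16, 23, q, 35), (26, s, 3, 16, 23, r, 17), (26, s, 3, 16, 23, s, 32), (26, s, 3, 16, 23, t, 2), (26, s, 3, 16, 23, w, 1), (26, s, 3, 35, 17, q, 35), (26, s, 3, 35, 17, r, 17), (26, s, 3, 35, 17, s, 32), (26, s, 3, 35, 17, t, 2), (26, s, 3, 35, 17, w, 1), (26, s, 3, 9, 1, q, 35), (26, s, 3, 9, 1, r, 17), (26, s, 3, 9, 1, s, 32), (26, s, 3, 9, 1, t, 2), (26, s, 3, 9, 1, w, 1), (26, s, 4, 16, 23, q, 35), (26, s, 4, 16, 23, r, 17), (26, s, 4, 16, 23, s, 32), (26, s, 4, 16, 23, t, 2), (26, s, 4, 16, 23, w, 1), (26, s, 4, 35, 17, q, 35), (26, s, 4, 35, 17, r, 17), (26, s, 4, 35, 17, s, 32), (26, s, 4, 35, 17, t, 2), (26, s, 4, 35, 17, w, 1), (26, s, 4, 9, 1, q, 35), (26, s, 4, 9, 1, r, 17), (26, s, 4, 9, 1, s, 32), (26, s, 4, 9, 1, t, 2), (26, s, 4, 9, 1, w, 1), (26, s, 40, 16, 23, q, 35), (26, s, 40, 16, 23, r, 17), (26, s, 40, 16, 23, s, 32), (26, s, 40, 16, 23, t, 2), (26, s, 40, 16, 23, w, 1), (26, s, 40, 35, 17, q, 35), (26, s, 40, 35, 17, r, 17), (26, s, 40, 35, 17, s, 32), (26, s, 40, 35, 17, t, 2), (26, s, 40, 35, 17, w, 1), (26, s, 40, 9, 1, q, 35), (26, s, 40, 9, 1, r, 17), (26, s, 40, 9, 1, s, 32), (26, s, 40, 9, 1, t, 2), (26, s, 40, 9, 1, w, 1)}
Apply σ_{F < 40}; surviving tuples: {(26, s, 15, 16, 23, q, 35), (26, s, 15, 16, 23, r, 17), (26, s, 15, 16, 23, s, 32), (26, s, 15, 16, 23, t, 2), (26, s, 15, 16, 23, w, 1), (26, s, 15, 35, 17, q, 35), (26, s, 15, 35, 17, r, 17), (26, s, 15, 35, 17, s, 32), (26, s, 15, 35, 17, t, 2), (26, s, 15, 35, 17, w, 1), (26, s, 15, 9, 1, q, 35), (26, s, 15, 9, 1, r, 17), (26, s, 15, 9, 1, s, 32), (26, s, 15, 9, 1, t, 2), (26, s, 15, 9, 1, w, 1), (26, s, 3, 16, 23, q, 35), (26, s, 3, 16, 23, r, 17), (26, s, 3, 16, 23, s, 32), (26, s, 3, 16, 23, t, 2), (26, s, 3, 16, 23, w, 1), (26, s, 3, 35, 17, q, 35), (26, s, 3, 35, 17, r, 17), (26, s, 3, 35, 17, s, 32), (26, s, 3, 35, 17, t, 2), (26, s, 3, 35, 17, w, 1), (26, s, 3, 9, 1, q, 35), (26, s, 3, 9, 1, r, 17), (26, s, 3, 9, 1, s, 32), (26, s, 3, 9, 1, t, 2), (26, s, 3, 9, 1, w, 1), (26, s, 4, 16, 23, q, 35), (26, s, 4, 16, 23, r, 17), (26, s, 4, 16, 23, s, 32), (26, s, 4, 16, 23, t, 2), (26, s, 4, 16, 23, w, 1), (26, s, 4, 35, 17, q, 35), (26, s, 4, 35, 17, r, 17), (26, s, 4, 35, 17, s, 32), (26, s, 4, 35, 17, t, 2), (26, s, 4, 35, 17, w, 1), (26, s, 4, 9, 1, q, 35), (26, s, 4, 9, 1, r, 17), (26, s, 4, 9, 1, s, 32), (26, s, 4, 9, 1, t, 2), (26, s, 4, 9, 1, w, 1)}
Projecting to C, B (42 duplicate(s) eliminated): {(16, s), (35, s), (9, s)}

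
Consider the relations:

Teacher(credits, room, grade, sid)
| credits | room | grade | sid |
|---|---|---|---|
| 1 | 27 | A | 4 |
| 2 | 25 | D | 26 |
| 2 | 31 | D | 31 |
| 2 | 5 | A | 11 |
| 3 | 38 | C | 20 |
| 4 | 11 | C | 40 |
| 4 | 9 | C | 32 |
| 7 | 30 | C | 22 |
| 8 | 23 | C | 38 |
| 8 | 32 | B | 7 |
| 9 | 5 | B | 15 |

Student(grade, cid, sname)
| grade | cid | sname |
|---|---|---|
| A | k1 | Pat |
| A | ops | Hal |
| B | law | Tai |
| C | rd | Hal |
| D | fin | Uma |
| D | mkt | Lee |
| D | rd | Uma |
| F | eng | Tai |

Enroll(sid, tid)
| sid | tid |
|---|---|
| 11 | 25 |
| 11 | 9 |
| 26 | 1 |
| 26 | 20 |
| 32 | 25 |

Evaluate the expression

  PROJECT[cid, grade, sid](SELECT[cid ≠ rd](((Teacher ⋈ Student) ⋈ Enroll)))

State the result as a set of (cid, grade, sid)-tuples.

{(fin, D, 26), (k1, A, 11), (mkt, D, 26), (ops, A, 11)}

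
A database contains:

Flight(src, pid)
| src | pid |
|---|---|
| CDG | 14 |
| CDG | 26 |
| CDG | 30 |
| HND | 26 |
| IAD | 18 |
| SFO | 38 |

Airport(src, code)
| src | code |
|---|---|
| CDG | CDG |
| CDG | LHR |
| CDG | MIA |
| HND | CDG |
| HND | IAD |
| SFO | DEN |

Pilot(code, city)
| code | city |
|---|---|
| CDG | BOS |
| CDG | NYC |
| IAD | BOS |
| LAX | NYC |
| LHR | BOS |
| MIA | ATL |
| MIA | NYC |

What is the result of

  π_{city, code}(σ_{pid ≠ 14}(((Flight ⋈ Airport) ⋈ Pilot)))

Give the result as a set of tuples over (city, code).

{(ATL, MIA), (BOS, CDG), (BOS, IAD), (BOS, LHR), (NYC, CDG), (NYC, MIA)}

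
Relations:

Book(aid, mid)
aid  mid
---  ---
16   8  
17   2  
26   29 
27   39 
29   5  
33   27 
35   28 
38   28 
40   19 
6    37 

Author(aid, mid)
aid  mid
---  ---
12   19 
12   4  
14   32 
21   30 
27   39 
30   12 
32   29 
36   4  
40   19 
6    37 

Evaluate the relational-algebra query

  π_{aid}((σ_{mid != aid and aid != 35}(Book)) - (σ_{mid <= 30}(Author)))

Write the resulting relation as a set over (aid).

σ[mid != aid and aid != 35]: keep tuples satisfying mid != aid and aid != 35 → {(16, 8), (17, 2), (26, 29), (27, 39), (29, 5), (33, 27), (38, 28), (40, 19), (6, 37)}
σ[mid <= 30]: keep tuples satisfying mid <= 30 → {(12, 19), (12, 4), (21, 30), (30, 12), (32, 29), (36, 4), (40, 19)}
Set difference of the two operands is {(16, 8), (17, 2), (26, 29), (27, 39), (29, 5), (33, 27), (38, 28), (6, 37)}.
π[aid]: project onto (aid) → {16, 17, 26, 27, 29, 33, 38, 6}

{16, 17, 26, 27, 29, 33, 38, 6}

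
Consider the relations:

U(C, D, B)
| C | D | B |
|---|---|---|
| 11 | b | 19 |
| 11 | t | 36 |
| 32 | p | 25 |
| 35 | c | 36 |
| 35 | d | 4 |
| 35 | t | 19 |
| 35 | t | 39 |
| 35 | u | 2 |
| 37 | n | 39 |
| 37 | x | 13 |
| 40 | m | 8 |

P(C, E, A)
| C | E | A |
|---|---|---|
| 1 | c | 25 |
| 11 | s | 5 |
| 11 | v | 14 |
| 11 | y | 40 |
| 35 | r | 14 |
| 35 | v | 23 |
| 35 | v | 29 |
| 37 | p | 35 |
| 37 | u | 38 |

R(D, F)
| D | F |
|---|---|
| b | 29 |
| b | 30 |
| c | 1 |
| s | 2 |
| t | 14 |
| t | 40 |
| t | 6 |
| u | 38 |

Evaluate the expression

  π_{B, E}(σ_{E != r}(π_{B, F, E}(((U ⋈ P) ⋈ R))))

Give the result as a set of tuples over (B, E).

Joining U and P on C yields {(11, b, 19, s, 5), (11, b, 19, v, 14), (11, b, 19, y, 40), (11, t, 36, s, 5), (11, t, 36, v, 14), (11, t, 36, y, 40), (35, c, 36, r, 14), (35, c, 36, v, 23), (35, c, 36, v, 29), (35, d, 4, r, 14), (35, d, 4, v, 23), (35, d, 4, v, 29), (35, t, 19, r, 14), (35, t, 19, v, 23), (35, t, 19, v, 29), (35, t, 39, r, 14), (35, t, 39, v, 23), (35, t, 39, v, 29), (35, u, 2, r, 14), (35, u, 2, v, 23), (35, u, 2, v, 29), (37, n, 39, p, 35), (37, n, 39, u, 38), (37, x, 13, p, 35), (37, x, 13, u, 38)}.
Joining (U ⋈ P) and R on D yields {(11, b, 19, s, 5, 29), (11, b, 19, s, 5, 30), (11, b, 19, v, 14, 29), (11, b, 19, v, 14, 30), (11, b, 19, y, 40, 29), (11, b, 19, y, 40, 30), (11, t, 36, s, 5, 14), (11, t, 36, s, 5, 40), (11, t, 36, s, 5, 6), (11, t, 36, v, 14, 14), (11, t, 36, v, 14, 40), (11, t, 36, v, 14, 6), (11, t, 36, y, 40, 14), (11, t, 36, y, 40, 40), (11, t, 36, y, 40, 6), (35, c, 36, r, 14, 1), (35, c, 36, v, 23, 1), (35, c, 36, v, 29, 1), (35, t, 19, r, 14, 14), (35, t, 19, r, 14, 40), (35, t, 19, r, 14, 6), (35, t, 19, v, 23, 14), (35, t, 19, v, 23, 40), (35, t, 19, v, 23, 6), (35, t, 19, v, 29, 14), (35, t, 19, v, 29, 40), (35, t, 19, v, 29, 6), (35, t, 39, r, 14, 14), (35, t, 39, r, 14, 40), (35, t, 39, r, 14, 6), (35, t, 39, v, 23, 14), (35, t, 39, v, 23, 40), (35, t, 39, v, 23, 6), (35, t, 39, v, 29, 14), (35, t, 39, v, 29, 40), (35, t, 39, v, 29, 6), (35, u, 2, r, 14, 38), (35, u, 2, v, 23, 38), (35, u, 2, v, 29, 38)}.
π[B, F, E]: project onto (B, F, E) (8 duplicate(s) eliminated) → {(19, 14, r), (19, 14, v), (19, 29, s), (19, 29, v), (19, 29, y), (19, 30, s), (19, 30, v), (19, 30, y), (19, 40, r), (19, 40, v), (19, 6, r), (19, 6, v), (2, 38, r), (2, 38, v), (36, 1, r), (36, 1, v), (36, 14, s), (36, 14, v), (36, 14, y), (36, 40, s), (36, 40, v), (36, 40, y), (36, 6, s), (36, 6, v), (36, 6, y), (39, 14, r), (39, 14, v), (39, 40, r), (39, 40, v), (39, 6, r), (39, 6, v)}
Apply σ_{E != r}; surviving tuples: {(19, 14, v), (19, 29, s), (19, 29, v), (19, 29, y), (19, 30, s), (19, 30, v), (19, 30, y), (19, 40, v), (19, 6, v), (2, 38, v), (36, 1, v), (36, 14, s), (36, 14, v), (36, 14, y), (36, 40, s), (36, 40, v), (36, 40, y), (36, 6, s), (36, 6, v), (36, 6, y), (39, 14, v), (39, 40, v), (39, 6, v)}
π[B, E]: project onto (B, E) (15 duplicate(s) eliminated) → {(19, s), (19, v), (19, y), (2, v), (36, s), (36, v), (36, y), (39, v)}

{(19, s), (19, v), (19, y), (2, v), (36, s), (36, v), (36, y), (39, v)}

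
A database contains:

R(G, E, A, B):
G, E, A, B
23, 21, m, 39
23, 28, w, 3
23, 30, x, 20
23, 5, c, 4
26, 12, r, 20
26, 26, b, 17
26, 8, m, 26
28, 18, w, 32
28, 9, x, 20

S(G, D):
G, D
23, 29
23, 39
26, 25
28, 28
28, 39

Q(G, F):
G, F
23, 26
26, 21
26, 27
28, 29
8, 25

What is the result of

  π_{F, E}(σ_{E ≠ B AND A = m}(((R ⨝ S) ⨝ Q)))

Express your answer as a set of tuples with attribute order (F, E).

{(21, 8), (26, 21), (27, 8)}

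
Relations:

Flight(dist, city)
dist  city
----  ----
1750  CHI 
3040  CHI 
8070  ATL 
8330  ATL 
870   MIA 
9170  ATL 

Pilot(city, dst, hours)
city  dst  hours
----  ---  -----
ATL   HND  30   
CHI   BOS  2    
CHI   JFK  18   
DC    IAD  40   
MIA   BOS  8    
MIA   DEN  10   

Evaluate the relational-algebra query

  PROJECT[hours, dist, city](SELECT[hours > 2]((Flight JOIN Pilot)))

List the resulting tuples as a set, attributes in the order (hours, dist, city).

{(10, 870, MIA), (18, 1750, CHI), (18, 3040, CHI), (30, 8070, ATL), (30, 8330, ATL), (30, 9170, ATL), (8, 870, MIA)}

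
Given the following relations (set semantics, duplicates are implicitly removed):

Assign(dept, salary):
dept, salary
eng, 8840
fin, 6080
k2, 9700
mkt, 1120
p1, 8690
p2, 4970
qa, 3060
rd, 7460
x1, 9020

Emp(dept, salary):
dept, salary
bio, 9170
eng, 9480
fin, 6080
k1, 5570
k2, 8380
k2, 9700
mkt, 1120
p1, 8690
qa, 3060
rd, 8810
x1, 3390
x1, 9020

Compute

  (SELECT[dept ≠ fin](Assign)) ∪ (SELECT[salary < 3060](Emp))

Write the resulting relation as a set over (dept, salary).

{(eng, 8840), (k2, 9700), (mkt, 1120), (p1, 8690), (p2, 4970), (qa, 3060), (rd, 7460), (x1, 9020)}

Filtering on dept ≠ fin leaves {(eng, 8840), (k2, 9700), (mkt, 1120), (p1, 8690), (p2, 4970), (qa, 3060), (rd, 7460), (x1, 9020)}.
Filtering on salary < 3060 leaves {(mkt, 1120)}.
Set union of the two operands is {(eng, 8840), (k2, 9700), (mkt, 1120), (p1, 8690), (p2, 4970), (qa, 3060), (rd, 7460), (x1, 9020)}.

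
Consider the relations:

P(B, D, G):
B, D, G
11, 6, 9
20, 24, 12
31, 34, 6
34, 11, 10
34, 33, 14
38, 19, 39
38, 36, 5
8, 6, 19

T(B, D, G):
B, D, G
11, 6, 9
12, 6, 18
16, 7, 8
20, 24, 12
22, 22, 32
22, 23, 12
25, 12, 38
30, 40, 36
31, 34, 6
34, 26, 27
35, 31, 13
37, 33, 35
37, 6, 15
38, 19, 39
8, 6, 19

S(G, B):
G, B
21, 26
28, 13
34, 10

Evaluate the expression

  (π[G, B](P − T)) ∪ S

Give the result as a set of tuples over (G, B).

Taking the difference: {(34, 11, 10), (34, 33, 14), (38, 36, 5)}
π[G, B]: project onto (G, B) → {(10, 34), (14, 34), (5, 38)}
Taking the union: {(10, 34), (14, 34), (21, 26), (28, 13), (34, 10), (5, 38)}

{(10, 34), (14, 34), (21, 26), (28, 13), (34, 10), (5, 38)}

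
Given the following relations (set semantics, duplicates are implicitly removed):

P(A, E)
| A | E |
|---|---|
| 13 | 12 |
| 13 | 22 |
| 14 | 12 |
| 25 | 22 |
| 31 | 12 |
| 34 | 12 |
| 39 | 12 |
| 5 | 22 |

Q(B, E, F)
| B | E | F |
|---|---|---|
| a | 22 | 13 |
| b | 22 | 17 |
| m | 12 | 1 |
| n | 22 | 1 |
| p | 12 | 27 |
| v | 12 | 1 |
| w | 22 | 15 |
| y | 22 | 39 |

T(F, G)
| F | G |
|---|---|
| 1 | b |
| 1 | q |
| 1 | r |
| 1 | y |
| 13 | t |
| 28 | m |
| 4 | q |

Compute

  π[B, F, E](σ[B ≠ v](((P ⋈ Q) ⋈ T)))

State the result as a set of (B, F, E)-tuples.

Natural join on E: {(13, 12, m, 1), (13, 12, p, 27), (13, 12, v, 1), (13, 22, a, 13), (13, 22, b, 17), (13, 22, n, 1), (13, 22, w, 15), (13, 22, y, 39), (14, 12, m, 1), (14, 12, p, 27), (14, 12, v, 1), (25, 22, a, 13), (25, 22, b, 17), (25, 22, n, 1), (25, 22, w, 15), (25, 22, y, 39), (31, 12, m, 1), (31, 12, p, 27), (31, 12, v, 1), (34, 12, m, 1), (34, 12, p, 27), (34, 12, v, 1), (39, 12, m, 1), (39, 12, p, 27), (39, 12, v, 1), (5, 22, a, 13), (5, 22, b, 17), (5, 22, n, 1), (5, 22, w, 15), (5, 22, y, 39)}
Natural join on F: {(13, 12, m, 1, b), (13, 12, m, 1, q), (13, 12, m, 1, r), (13, 12, m, 1, y), (13, 12, v, 1, b), (13, 12, v, 1, q), (13, 12, v, 1, r), (13, 12, v, 1, y), (13, 22, a, 13, t), (13, 22, n, 1, b), (13, 22, n, 1, q), (13, 22, n, 1, r), (13, 22, n, 1, y), (14, 12, m, 1, b), (14, 12, m, 1, q), (14, 12, m, 1, r), (14, 12, m, 1, y), (14, 12, v, 1, b), (14, 12, v, 1, q), (14, 12, v, 1, r), (14, 12, v, 1, y), (25, 22, a, 13, t), (25, 22, n, 1, b), (25, 22, n, 1, q), (25, 22, n, 1, r), (25, 22, n, 1, y), (31, 12, m, 1, b), (31, 12, m, 1, q), (31, 12, m, 1, r), (31, 12, m, 1, y), (31, 12, v, 1, b), (31, 12, v, 1, q), (31, 12, v, 1, r), (31, 12, v, 1, y), (34, 12, m, 1, b), (34, 12, m, 1, q), (34, 12, m, 1, r), (34, 12, m, 1, y), (34, 12, v, 1, b), (34, 12, v, 1, q), (34, 12, v, 1, r), (34, 12, v, 1, y), (39, 12, m, 1, b), (39, 12, m, 1, q), (39, 12, m, 1, r), (39, 12, m, 1, y), (39, 12, v, 1, b), (39, 12, v, 1, q), (39, 12, v, 1, r), (39, 12, v, 1, y), (5, 22, a, 13, t), (5, 22, n, 1, b), (5, 22, n, 1, q), (5, 22, n, 1, r), (5, 22, n, 1, y)}
Selection B ≠ v: {(13, 12, m, 1, b), (13, 12, m, 1, q), (13, 12, m, 1, r), (13, 12, m, 1, y), (13, 22, a, 13, t), (13, 22, n, 1, b), (13, 22, n, 1, q), (13, 22, n, 1, r), (13, 22, n, 1, y), (14, 12, m, 1, b), (14, 12, m, 1, q), (14, 12, m, 1, r), (14, 12, m, 1, y), (25, 22, a, 13, t), (25, 22, n, 1, b), (25, 22, n, 1, q), (25, 22, n, 1, r), (25, 22, n, 1, y), (31, 12, m, 1, b), (31, 12, m, 1, q), (31, 12, m, 1, r), (31, 12, m, 1, y), (34, 12, m, 1, b), (34, 12, m, 1, q), (34, 12, m, 1, r), (34, 12, m, 1, y), (39, 12, m, 1, b), (39, 12, m, 1, q), (39, 12, m, 1, r), (39, 12, m, 1, y), (5, 22, a, 13, t), (5, 22, n, 1, b), (5, 22, n, 1, q), (5, 22, n, 1, r), (5, 22, n, 1, y)}
Projecting to B, F, E (32 duplicate(s) eliminated): {(a, 13, 22), (m, 1, 12), (n, 1, 22)}

{(a, 13, 22), (m, 1, 12), (n, 1, 22)}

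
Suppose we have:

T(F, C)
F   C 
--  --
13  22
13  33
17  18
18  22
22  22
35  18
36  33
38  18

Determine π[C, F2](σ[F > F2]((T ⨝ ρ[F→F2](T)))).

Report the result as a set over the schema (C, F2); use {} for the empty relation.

ρ[F→F2]: schema becomes (F2, C); tuples unchanged.
Natural join on C: {(13, 22, 13), (13, 22, 18), (13, 22, 22), (13, 33, 13), (13, 33, 36), (17, 18, 17), (17, 18, 35), (17, 18, 38), (18, 22, 13), (18, 22, 18), (18, 22, 22), (22, 22, 13), (22, 22, 18), (22, 22, 22), (35, 18, 17), (35, 18, 35), (35, 18, 38), (36, 33, 13), (36, 33, 36), (38, 18, 17), (38, 18, 35), (38, 18, 38)}
Apply σ_{F > F2}; surviving tuples: {(18, 22, 13), (22, 22, 13), (22, 22, 18), (35, 18, 17), (36, 33, 13), (38, 18, 17), (38, 18, 35)}
Keep only column(s) C, F2 (2 duplicate(s) eliminated): {(18, 17), (18, 35), (22, 13), (22, 18), (33, 13)}

{(18, 17), (18, 35), (22, 13), (22, 18), (33, 13)}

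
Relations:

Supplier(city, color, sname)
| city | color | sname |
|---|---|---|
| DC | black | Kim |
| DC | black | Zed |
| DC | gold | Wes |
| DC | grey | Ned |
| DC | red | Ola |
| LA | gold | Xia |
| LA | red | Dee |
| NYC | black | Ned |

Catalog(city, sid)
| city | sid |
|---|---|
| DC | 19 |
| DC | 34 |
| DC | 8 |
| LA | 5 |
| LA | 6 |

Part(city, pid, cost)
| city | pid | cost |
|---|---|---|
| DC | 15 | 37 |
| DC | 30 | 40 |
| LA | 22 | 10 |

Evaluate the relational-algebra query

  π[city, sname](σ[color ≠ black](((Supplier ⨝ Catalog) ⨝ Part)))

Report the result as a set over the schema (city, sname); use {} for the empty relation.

{(DC, Ned), (DC, Ola), (DC, Wes), (LA, Dee), (LA, Xia)}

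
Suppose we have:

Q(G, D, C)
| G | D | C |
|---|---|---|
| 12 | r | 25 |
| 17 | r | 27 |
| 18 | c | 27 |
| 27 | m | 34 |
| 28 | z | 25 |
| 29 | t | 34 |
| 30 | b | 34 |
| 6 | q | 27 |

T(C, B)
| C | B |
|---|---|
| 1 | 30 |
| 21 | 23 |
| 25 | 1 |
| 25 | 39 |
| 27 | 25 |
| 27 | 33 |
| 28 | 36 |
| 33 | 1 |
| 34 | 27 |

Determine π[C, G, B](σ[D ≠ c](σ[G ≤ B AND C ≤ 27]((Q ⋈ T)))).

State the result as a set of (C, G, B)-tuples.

{(25, 12, 39), (25, 28, 39), (27, 17, 25), (27, 17, 33), (27, 6, 25), (27, 6, 33)}

Q ⋈ T (natural join on C): {(12, r, 25, 1), (12, r, 25, 39), (17, r, 27, 25), (17, r, 27, 33), (18, c, 27, 25), (18, c, 27, 33), (27, m, 34, 27), (28, z, 25, 1), (28, z, 25, 39), (29, t, 34, 27), (30, b, 34, 27), (6, q, 27, 25), (6, q, 27, 33)}
Selection G ≤ B AND C ≤ 27: {(12, r, 25, 39), (17, r, 27, 25), (17, r, 27, 33), (18, c, 27, 25), (18, c, 27, 33), (28, z, 25, 39), (6, q, 27, 25), (6, q, 27, 33)}
Selection D ≠ c: {(12, r, 25, 39), (17, r, 27, 25), (17, r, 27, 33), (28, z, 25, 39), (6, q, 27, 25), (6, q, 27, 33)}
π[C, G, B]: project onto (C, G, B) → {(25, 12, 39), (25, 28, 39), (27, 17, 25), (27, 17, 33), (27, 6, 25), (27, 6, 33)}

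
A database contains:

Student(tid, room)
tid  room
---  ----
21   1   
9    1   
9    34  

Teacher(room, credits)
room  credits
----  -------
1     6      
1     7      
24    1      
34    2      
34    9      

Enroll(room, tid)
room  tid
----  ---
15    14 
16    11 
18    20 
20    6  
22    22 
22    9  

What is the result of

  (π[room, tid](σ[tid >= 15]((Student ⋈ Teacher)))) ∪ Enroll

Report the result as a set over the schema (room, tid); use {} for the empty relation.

{(1, 21), (15, 14), (16, 11), (18, 20), (20, 6), (22, 22), (22, 9)}

Joining Student and Teacher on room yields {(21, 1, 6), (21, 1, 7), (9, 1, 6), (9, 1, 7), (9, 34, 2), (9, 34, 9)}.
Selection tid >= 15: {(21, 1, 6), (21, 1, 7)}
π_{room, tid} gives {(1, 21)} (1 duplicate(s) eliminated).
Set union of the two operands is {(1, 21), (15, 14), (16, 11), (18, 20), (20, 6), (22, 22), (22, 9)}.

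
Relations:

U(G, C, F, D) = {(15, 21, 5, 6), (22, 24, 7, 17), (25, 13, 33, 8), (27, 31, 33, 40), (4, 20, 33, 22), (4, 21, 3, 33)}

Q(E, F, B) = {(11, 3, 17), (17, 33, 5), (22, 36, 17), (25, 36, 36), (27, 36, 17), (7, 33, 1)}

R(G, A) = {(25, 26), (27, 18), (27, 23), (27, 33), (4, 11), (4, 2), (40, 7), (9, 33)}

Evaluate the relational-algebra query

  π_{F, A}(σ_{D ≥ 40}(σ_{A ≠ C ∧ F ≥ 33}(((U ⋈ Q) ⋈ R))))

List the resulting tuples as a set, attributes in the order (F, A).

{(33, 18), (33, 23), (33, 33)}

Joining U and Q on F yields {(25, 13, 33, 8, 17, 5), (25, 13, 33, 8, 7, 1), (27, 31, 33, 40, 17, 5), (27, 31, 33, 40, 7, 1), (4, 20, 33, 22, 17, 5), (4, 20, 33, 22, 7, 1), (4, 21, 3, 33, 11, 17)}.
Joining (U ⋈ Q) and R on G yields {(25, 13, 33, 8, 17, 5, 26), (25, 13, 33, 8, 7, 1, 26), (27, 31, 33, 40, 17, 5, 18), (27, 31, 33, 40, 17, 5, 23), (27, 31, 33, 40, 17, 5, 33), (27, 31, 33, 40, 7, 1, 18), (27, 31, 33, 40, 7, 1, 23), (27, 31, 33, 40, 7, 1, 33), (4, 20, 33, 22, 17, 5, 11), (4, 20, 33, 22, 17, 5, 2), (4, 20, 33, 22, 7, 1, 11), (4, 20, 33, 22, 7, 1, 2), (4, 21, 3, 33, 11, 17, 11), (4, 21, 3, 33, 11, 17, 2)}.
Filtering on A ≠ C ∧ F ≥ 33 leaves {(25, 13, 33, 8, 17, 5, 26), (25, 13, 33, 8, 7, 1, 26), (27, 31, 33, 40, 17, 5, 18), (27, 31, 33, 40, 17, 5, 23), (27, 31, 33, 40, 17, 5, 33), (27, 31, 33, 40, 7, 1, 18), (27, 31, 33, 40, 7, 1, 23), (27, 31, 33, 40, 7, 1, 33), (4, 20, 33, 22, 17, 5, 11), (4, 20, 33, 22, 17, 5, 2), (4, 20, 33, 22, 7, 1, 11), (4, 20, 33, 22, 7, 1, 2)}.
Filtering on D ≥ 40 leaves {(27, 31, 33, 40, 17, 5, 18), (27, 31, 33, 40, 17, 5, 23), (27, 31, 33, 40, 17, 5, 33), (27, 31, 33, 40, 7, 1, 18), (27, 31, 33, 40, 7, 1, 23), (27, 31, 33, 40, 7, 1, 33)}.
π_{F, A} gives {(33, 18), (33, 23), (33, 33)} (3 duplicate(s) eliminated).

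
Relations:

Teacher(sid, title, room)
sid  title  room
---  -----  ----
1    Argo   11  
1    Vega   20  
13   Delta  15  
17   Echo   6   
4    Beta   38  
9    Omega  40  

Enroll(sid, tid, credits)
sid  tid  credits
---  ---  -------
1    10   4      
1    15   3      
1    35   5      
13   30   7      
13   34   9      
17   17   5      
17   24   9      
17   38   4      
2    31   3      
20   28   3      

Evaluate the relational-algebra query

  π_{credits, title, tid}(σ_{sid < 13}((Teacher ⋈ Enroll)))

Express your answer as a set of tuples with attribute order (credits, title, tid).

{(3, Argo, 15), (3, Vega, 15), (4, Argo, 10), (4, Vega, 10), (5, Argo, 35), (5, Vega, 35)}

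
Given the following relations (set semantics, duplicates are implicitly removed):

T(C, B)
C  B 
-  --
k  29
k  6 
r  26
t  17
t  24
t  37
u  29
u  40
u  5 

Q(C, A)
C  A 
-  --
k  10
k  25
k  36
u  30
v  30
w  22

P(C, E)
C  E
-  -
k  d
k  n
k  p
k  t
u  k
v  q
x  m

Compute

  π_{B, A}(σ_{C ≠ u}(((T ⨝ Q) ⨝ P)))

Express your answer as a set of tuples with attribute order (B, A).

{(29, 10), (29, 25), (29, 36), (6, 10), (6, 25), (6, 36)}

Natural join on C: {(k, 29, 10), (k, 29, 25), (k, 29, 36), (k, 6, 10), (k, 6, 25), (k, 6, 36), (u, 29, 30), (u, 40, 30), (u, 5, 30)}
Natural join on C: {(k, 29, 10, d), (k, 29, 10, n), (k, 29, 10, p), (k, 29, 10, t), (k, 29, 25, d), (k, 29, 25, n), (k, 29, 25, p), (k, 29, 25, t), (k, 29, 36, d), (k, 29, 36, n), (k, 29, 36, p), (k, 29, 36, t), (k, 6, 10, d), (k, 6, 10, n), (k, 6, 10, p), (k, 6, 10, t), (k, 6, 25, d), (k, 6, 25, n), (k, 6, 25, p), (k, 6, 25, t), (k, 6, 36, d), (k, 6, 36, n), (k, 6, 36, p), (k, 6, 36, t), (u, 29, 30, k), (u, 40, 30, k), (u, 5, 30, k)}
Selection C ≠ u: {(k, 29, 10, d), (k, 29, 10, n), (k, 29, 10, p), (k, 29, 10, t), (k, 29, 25, d), (k, 29, 25, n), (k, 29, 25, p), (k, 29, 25, t), (k, 29, 36, d), (k, 29, 36, n), (k, 29, 36, p), (k, 29, 36, t), (k, 6, 10, d), (k, 6, 10, n), (k, 6, 10, p), (k, 6, 10, t), (k, 6, 25, d), (k, 6, 25, n), (k, 6, 25, p), (k, 6, 25, t), (k, 6, 36, d), (k, 6, 36, n), (k, 6, 36, p), (k, 6, 36, t)}
Projecting to B, A (18 duplicate(s) eliminated): {(29, 10), (29, 25), (29, 36), (6, 10), (6, 25), (6, 36)}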